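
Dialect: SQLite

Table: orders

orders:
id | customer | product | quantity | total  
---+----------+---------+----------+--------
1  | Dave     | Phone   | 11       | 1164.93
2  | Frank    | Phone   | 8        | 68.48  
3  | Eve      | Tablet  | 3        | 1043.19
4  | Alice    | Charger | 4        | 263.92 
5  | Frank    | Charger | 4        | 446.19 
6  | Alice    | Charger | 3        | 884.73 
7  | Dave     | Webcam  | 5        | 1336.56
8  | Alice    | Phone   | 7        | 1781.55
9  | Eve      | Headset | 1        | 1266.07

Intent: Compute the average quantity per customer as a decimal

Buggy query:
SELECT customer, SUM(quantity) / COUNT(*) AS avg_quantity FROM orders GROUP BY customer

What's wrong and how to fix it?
Bug: Both operands are integers, so '/' performs integer division and truncates

Fix: Cast one side to REAL so the division keeps the fractional part

Corrected query:
SELECT customer, SUM(quantity) * 1.0 / COUNT(*) AS avg_quantity FROM orders GROUP BY customer

Result:
customer | avg_quantity
---------+-------------
Alice    | 4.666667    
Dave     | 8           
Eve      | 2           
Frank    | 6           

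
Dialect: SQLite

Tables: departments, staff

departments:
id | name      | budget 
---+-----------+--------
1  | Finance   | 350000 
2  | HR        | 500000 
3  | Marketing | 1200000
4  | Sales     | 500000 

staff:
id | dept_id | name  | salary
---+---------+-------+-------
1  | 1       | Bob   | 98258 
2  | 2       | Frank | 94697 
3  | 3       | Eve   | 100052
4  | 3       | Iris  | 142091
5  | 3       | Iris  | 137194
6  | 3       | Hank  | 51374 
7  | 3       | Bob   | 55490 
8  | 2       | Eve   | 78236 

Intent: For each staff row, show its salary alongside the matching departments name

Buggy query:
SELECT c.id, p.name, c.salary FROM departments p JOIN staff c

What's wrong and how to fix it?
Bug: JOIN with no ON clause produces a cartesian product; every staff row pairs with every departments row

Fix: Specify the join condition linking the foreign key to the parent id

Corrected query:
SELECT c.id, p.name, c.salary FROM departments p JOIN staff c ON c.dept_id = p.id

Result:
id | name      | salary
---+-----------+-------
1  | Finance   | 98258 
2  | HR        | 94697 
3  | Marketing | 100052
4  | Marketing | 142091
5  | Marketing | 137194
6  | Marketing | 51374 
7  | Marketing | 55490 
8  | HR        | 78236 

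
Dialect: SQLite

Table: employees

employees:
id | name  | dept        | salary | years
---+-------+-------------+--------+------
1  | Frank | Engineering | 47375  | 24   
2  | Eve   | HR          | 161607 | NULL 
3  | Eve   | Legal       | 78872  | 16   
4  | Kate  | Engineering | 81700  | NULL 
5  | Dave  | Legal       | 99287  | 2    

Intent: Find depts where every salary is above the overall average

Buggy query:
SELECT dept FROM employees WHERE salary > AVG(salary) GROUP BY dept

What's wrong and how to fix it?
Bug: AVG() is an aggregate; it can't sit directly in WHERE

Fix: Compute the overall average in a scalar subquery and compare each group's MIN against it in HAVING

Corrected query:
SELECT dept FROM employees GROUP BY dept HAVING MIN(salary) > (SELECT AVG(salary) FROM employees)

Result:
dept
----
HR  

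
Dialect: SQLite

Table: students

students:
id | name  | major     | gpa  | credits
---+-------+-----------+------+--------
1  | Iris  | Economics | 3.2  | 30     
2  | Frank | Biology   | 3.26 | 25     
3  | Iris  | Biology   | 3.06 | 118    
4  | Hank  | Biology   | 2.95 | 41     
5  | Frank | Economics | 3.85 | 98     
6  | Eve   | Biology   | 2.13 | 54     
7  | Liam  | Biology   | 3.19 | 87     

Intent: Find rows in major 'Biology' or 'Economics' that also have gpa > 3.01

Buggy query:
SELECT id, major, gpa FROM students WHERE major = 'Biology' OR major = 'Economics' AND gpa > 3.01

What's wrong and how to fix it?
Bug: Without parentheses, AND is evaluated before OR, so the gpa filter only applies to the 'Economics' branch

Fix: Group the OR with parentheses (or use IN), then AND the threshold

Corrected query:
SELECT id, major, gpa FROM students WHERE (major = 'Biology' OR major = 'Economics') AND gpa > 3.01

Result:
id | major     | gpa 
---+-----------+-----
1  | Economics | 3.2 
2  | Biology   | 3.26
3  | Biology   | 3.06
5  | Economics | 3.85
7  | Biology   | 3.19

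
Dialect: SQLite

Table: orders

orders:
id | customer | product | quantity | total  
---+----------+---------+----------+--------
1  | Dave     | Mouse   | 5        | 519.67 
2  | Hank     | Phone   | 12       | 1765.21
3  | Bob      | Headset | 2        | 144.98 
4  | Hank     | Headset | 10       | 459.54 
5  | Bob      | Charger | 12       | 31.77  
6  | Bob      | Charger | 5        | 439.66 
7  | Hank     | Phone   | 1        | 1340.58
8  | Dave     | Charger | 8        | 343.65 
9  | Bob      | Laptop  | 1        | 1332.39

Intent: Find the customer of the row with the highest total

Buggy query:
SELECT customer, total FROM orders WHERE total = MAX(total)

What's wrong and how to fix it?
Bug: MAX(total) is an aggregate and cannot be used directly in WHERE

Fix: Use a subquery: WHERE total = (SELECT MAX(total) FROM orders)

Corrected query:
SELECT customer, total FROM orders WHERE total = (SELECT MAX(total) FROM orders)

Result:
customer | total  
---------+--------
Hank     | 1765.21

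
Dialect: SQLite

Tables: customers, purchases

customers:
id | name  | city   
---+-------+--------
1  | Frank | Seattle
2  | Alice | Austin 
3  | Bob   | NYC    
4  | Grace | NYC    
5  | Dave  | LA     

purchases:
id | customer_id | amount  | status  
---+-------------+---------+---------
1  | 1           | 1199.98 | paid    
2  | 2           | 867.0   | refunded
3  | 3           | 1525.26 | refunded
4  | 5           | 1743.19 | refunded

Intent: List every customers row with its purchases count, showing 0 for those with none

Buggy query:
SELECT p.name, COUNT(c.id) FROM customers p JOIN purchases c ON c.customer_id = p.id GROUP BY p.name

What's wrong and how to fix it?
Bug: INNER JOIN drops customers rows that have no matching purchases rows

Fix: Switch to LEFT JOIN to retain unmatched parent rows

Corrected query:
SELECT p.name, COUNT(c.id) FROM customers p LEFT JOIN purchases c ON c.customer_id = p.id GROUP BY p.name

Result:
name  | COUNT(c.id)
------+------------
Alice | 1          
Bob   | 1          
Dave  | 1          
Frank | 1          
Grace | 0          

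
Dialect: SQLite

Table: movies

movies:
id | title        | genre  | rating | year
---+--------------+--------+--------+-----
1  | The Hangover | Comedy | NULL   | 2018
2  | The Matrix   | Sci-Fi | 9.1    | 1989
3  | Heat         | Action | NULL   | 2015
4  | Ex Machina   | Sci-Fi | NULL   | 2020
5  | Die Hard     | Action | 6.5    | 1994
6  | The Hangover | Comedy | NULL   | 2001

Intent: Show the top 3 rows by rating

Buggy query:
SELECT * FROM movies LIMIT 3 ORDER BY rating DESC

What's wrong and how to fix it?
Bug: ORDER BY cannot follow LIMIT; LIMIT is the final clause

Fix: Swap the clauses: ORDER BY first, then LIMIT

Corrected query:
SELECT * FROM movies ORDER BY rating DESC LIMIT 3

Result:
id | title        | genre  | rating | year
---+--------------+--------+--------+-----
2  | The Matrix   | Sci-Fi | 9.1    | 1989
5  | Die Hard     | Action | 6.5    | 1994
1  | The Hangover | Comedy | NULL   | 2018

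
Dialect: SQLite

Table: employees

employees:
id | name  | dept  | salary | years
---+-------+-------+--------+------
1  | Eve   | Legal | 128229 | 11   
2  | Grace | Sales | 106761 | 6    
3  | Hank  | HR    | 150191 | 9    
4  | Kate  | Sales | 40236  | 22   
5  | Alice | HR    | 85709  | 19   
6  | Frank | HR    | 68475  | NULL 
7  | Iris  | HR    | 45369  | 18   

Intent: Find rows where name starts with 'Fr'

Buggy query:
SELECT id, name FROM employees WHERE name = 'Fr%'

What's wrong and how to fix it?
Bug: '=' compares the literal string including the % character; pattern matching needs LIKE

Fix: Use LIKE for wildcard pattern matching

Corrected query:
SELECT id, name FROM employees WHERE name LIKE 'Fr%'

Result:
id | name 
---+------
6  | Frank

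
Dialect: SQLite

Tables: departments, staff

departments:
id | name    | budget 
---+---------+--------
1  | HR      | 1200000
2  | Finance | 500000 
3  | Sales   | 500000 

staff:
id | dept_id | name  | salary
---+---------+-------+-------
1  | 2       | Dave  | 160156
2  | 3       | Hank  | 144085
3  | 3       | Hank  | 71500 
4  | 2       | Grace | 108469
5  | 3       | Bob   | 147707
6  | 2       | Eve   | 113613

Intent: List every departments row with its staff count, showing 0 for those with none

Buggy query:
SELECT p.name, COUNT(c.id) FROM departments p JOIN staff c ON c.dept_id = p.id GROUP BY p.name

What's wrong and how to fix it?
Bug: INNER JOIN drops departments rows that have no matching staff rows

Fix: Switch to LEFT JOIN to retain unmatched parent rows

Corrected query:
SELECT p.name, COUNT(c.id) FROM departments p LEFT JOIN staff c ON c.dept_id = p.id GROUP BY p.name

Result:
name    | COUNT(c.id)
--------+------------
Finance | 3          
HR      | 0          
Sales   | 3          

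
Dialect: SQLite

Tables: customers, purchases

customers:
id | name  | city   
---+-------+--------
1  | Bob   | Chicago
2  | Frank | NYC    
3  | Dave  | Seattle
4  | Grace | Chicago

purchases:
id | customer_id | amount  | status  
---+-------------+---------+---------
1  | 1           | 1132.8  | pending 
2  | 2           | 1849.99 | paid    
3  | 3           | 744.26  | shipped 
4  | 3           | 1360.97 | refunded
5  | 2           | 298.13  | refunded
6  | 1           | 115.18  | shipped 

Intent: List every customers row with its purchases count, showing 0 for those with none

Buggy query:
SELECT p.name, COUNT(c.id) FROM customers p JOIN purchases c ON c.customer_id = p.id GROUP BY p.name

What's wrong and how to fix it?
Bug: INNER JOIN drops customers rows that have no matching purchases rows

Fix: Use LEFT JOIN so parents without children still appear (COUNT(c.id) gives 0)

Corrected query:
SELECT p.name, COUNT(c.id) FROM customers p LEFT JOIN purchases c ON c.customer_id = p.id GROUP BY p.name

Result:
name  | COUNT(c.id)
------+------------
Bob   | 2          
Dave  | 2          
Frank | 2          
Grace | 0          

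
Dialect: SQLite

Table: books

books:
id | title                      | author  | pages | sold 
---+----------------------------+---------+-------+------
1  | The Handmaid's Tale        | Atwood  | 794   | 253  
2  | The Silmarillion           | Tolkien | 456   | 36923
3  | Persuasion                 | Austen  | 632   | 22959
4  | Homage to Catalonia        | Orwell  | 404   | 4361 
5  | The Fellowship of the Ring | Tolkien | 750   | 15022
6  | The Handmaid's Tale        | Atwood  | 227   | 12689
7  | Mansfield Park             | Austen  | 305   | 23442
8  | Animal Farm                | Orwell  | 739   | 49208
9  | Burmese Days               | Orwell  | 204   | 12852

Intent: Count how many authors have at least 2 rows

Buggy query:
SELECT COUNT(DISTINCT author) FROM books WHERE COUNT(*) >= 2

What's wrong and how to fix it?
Bug: WHERE filters individual rows, not groups, so a group-level COUNT is invalid there

Fix: Use a subquery that GROUPs and filters with HAVING, then count its rows

Corrected query:
SELECT COUNT(*) FROM (SELECT author FROM books GROUP BY author HAVING COUNT(*) >= 2)

Result:
COUNT(*)
--------
4       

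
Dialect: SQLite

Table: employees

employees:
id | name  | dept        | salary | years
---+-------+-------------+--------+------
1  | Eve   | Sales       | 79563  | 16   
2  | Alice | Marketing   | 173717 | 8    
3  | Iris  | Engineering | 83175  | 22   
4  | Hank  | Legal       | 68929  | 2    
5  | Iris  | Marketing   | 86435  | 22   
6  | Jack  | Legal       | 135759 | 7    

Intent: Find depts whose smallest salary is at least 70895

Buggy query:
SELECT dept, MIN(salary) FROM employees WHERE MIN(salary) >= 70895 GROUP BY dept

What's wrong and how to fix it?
Bug: MIN() in WHERE is a misuse of aggregate

Fix: Use HAVING for the per-group MIN condition

Corrected query:
SELECT dept, MIN(salary) FROM employees GROUP BY dept HAVING MIN(salary) >= 70895

Result:
dept        | MIN(salary)
------------+------------
Engineering | 83175      
Marketing   | 86435      
Sales       | 79563      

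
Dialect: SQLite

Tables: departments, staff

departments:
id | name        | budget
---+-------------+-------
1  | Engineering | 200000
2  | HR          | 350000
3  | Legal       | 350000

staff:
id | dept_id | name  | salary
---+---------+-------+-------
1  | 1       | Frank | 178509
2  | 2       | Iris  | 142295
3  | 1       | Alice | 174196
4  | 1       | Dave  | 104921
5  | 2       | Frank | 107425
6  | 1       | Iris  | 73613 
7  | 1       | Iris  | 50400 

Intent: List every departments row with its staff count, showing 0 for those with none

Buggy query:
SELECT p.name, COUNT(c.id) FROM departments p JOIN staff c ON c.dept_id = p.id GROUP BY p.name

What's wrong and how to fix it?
Bug: INNER JOIN drops departments rows that have no matching staff rows

Fix: Switch to LEFT JOIN to retain unmatched parent rows

Corrected query:
SELECT p.name, COUNT(c.id) FROM departments p LEFT JOIN staff c ON c.dept_id = p.id GROUP BY p.name

Result:
name        | COUNT(c.id)
------------+------------
Engineering | 5          
HR          | 2          
Legal       | 0          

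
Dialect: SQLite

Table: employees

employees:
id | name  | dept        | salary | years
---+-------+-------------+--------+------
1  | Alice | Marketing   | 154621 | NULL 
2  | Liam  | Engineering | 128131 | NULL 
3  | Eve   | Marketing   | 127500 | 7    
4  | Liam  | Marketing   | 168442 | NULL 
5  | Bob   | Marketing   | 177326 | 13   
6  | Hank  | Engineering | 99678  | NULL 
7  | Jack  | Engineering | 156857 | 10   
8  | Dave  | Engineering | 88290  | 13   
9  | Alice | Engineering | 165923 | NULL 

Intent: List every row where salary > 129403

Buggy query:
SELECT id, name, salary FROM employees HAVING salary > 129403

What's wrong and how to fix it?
Bug: HAVING filters the output of aggregation, but this query has no GROUP BY and no aggregate functions, so SQLite rejects it (HAVING clause on a non-aggregate query); the condition here is per row

Fix: Use WHERE for row-level filtering

Corrected query:
SELECT id, name, salary FROM employees WHERE salary > 129403

Result:
id | name  | salary
---+-------+-------
1  | Alice | 154621
4  | Liam  | 168442
5  | Bob   | 177326
7  | Jack  | 156857
9  | Alice | 165923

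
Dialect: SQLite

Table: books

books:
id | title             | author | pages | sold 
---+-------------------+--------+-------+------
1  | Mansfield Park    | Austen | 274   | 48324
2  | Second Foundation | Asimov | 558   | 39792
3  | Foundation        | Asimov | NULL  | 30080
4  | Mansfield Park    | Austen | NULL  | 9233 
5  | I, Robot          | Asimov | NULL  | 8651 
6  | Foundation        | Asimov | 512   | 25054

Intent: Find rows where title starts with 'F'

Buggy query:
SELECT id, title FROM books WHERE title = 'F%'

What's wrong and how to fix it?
Bug: '=' compares the literal string including the % character; pattern matching needs LIKE

Fix: Use LIKE for wildcard pattern matching

Corrected query:
SELECT id, title FROM books WHERE title LIKE 'F%'

Result:
id | title     
---+-----------
3  | Foundation
6  | Foundation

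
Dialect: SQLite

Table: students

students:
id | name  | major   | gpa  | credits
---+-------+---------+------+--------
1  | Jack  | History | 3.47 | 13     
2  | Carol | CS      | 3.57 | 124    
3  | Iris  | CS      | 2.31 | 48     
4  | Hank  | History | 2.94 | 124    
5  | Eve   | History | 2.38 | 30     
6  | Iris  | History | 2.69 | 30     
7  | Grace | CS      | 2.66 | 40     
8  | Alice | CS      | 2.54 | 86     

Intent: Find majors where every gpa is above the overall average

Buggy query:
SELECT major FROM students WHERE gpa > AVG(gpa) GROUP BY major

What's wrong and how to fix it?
Bug: WHERE evaluates per row before aggregation, so AVG() is unavailable

Fix: Use a subquery for AVG and a HAVING MIN(...) filter so the condition holds for every row in the group

Corrected query:
SELECT major FROM students GROUP BY major HAVING MIN(gpa) > (SELECT AVG(gpa) FROM students)

Result:
(no rows)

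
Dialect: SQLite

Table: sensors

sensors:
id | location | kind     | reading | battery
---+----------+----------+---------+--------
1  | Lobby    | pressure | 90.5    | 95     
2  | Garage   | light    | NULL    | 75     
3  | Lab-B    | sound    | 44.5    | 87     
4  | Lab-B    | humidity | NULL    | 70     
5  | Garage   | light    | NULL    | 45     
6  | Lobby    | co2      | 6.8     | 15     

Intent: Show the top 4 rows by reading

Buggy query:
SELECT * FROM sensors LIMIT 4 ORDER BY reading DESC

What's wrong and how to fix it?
Bug: LIMIT must come after ORDER BY

Fix: Swap the clauses: ORDER BY first, then LIMIT

Corrected query:
SELECT * FROM sensors ORDER BY reading DESC LIMIT 4

Result:
id | location | kind     | reading | battery
---+----------+----------+---------+--------
1  | Lobby    | pressure | 90.5    | 95     
3  | Lab-B    | sound    | 44.5    | 87     
6  | Lobby    | co2      | 6.8     | 15     
2  | Garage   | light    | NULL    | 75     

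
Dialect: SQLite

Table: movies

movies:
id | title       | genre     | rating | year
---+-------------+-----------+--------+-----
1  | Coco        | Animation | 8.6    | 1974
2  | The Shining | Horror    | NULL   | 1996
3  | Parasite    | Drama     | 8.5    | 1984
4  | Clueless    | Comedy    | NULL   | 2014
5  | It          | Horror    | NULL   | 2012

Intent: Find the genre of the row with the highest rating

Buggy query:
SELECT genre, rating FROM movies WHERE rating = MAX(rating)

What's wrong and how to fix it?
Bug: MAX(rating) is an aggregate and cannot be used directly in WHERE

Fix: Use a subquery: WHERE rating = (SELECT MAX(rating) FROM movies)

Corrected query:
SELECT genre, rating FROM movies WHERE rating = (SELECT MAX(rating) FROM movies)

Result:
genre     | rating
----------+-------
Animation | 8.6   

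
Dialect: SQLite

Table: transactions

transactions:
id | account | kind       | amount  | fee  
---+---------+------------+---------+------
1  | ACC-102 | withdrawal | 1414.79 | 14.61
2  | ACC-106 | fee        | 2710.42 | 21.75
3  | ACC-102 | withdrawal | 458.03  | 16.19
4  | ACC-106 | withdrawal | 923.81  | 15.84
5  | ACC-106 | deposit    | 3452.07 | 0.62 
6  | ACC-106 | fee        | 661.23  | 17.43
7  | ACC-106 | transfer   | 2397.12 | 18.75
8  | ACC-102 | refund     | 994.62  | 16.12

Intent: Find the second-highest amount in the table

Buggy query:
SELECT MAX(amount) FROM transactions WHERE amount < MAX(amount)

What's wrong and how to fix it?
Bug: The inner MAX is an aggregate inside WHERE, which is not allowed

Fix: Compute the overall MAX in a subquery, then take MAX of rows below it

Corrected query:
SELECT MAX(amount) FROM transactions WHERE amount < (SELECT MAX(amount) FROM transactions)

Result:
MAX(amount)
-----------
2710.42    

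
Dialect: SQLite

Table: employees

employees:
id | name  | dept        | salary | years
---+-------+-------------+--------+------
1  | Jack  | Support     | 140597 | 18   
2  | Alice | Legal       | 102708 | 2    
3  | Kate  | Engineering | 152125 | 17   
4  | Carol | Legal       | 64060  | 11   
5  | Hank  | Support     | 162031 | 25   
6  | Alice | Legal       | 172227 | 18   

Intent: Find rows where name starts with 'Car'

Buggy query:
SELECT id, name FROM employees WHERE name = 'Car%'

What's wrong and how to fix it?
Bug: '=' compares the literal string including the % character; pattern matching needs LIKE

Fix: Use LIKE for wildcard pattern matching

Corrected query:
SELECT id, name FROM employees WHERE name LIKE 'Car%'

Result:
id | name 
---+------
4  | Carol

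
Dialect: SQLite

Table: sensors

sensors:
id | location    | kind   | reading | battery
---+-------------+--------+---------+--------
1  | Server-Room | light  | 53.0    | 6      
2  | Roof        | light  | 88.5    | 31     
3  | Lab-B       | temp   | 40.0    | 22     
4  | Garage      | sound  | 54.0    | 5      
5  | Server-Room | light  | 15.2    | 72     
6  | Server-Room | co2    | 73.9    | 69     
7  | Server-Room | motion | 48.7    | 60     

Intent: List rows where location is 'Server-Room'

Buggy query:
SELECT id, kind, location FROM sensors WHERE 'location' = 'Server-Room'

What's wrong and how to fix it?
Bug: Single quotes denote string literals in SQL; the column name is being compared as a constant string

Fix: Reference the column as location without single quotes

Corrected query:
SELECT id, kind, location FROM sensors WHERE location = 'Server-Room'

Result:
id | kind   | location   
---+--------+------------
1  | light  | Server-Room
5  | light  | Server-Room
6  | co2    | Server-Room
7  | motion | Server-Room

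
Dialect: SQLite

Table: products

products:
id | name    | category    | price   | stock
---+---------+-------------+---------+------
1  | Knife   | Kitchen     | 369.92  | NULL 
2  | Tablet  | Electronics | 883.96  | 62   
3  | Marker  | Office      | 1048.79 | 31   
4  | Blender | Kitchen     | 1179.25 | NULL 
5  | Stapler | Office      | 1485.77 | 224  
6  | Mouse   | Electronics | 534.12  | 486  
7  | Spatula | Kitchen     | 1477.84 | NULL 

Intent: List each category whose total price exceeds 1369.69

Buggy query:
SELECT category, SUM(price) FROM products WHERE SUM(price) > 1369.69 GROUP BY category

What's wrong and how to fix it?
Bug: WHERE runs before GROUP BY, so aggregates aren't available there

Fix: Move the aggregate condition to a HAVING clause

Corrected query:
SELECT category, SUM(price) FROM products GROUP BY category HAVING SUM(price) > 1369.69

Result:
category    | SUM(price)
------------+-----------
Electronics | 1418.08   
Kitchen     | 3027.01   
Office      | 2534.56   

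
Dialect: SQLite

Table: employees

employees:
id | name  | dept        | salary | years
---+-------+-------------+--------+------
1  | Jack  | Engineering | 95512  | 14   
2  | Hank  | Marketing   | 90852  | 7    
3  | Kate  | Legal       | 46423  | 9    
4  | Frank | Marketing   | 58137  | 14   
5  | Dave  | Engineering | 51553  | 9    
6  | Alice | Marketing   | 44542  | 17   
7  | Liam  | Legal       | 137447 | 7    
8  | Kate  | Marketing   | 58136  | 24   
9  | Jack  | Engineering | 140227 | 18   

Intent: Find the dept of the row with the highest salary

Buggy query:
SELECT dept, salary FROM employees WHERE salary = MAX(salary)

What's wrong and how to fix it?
Bug: WHERE is evaluated per row; an aggregate over the whole table isn't defined there

Fix: Wrap MAX in a scalar subquery so WHERE compares against a single value

Corrected query:
SELECT dept, salary FROM employees WHERE salary = (SELECT MAX(salary) FROM employees)

Result:
dept        | salary
------------+-------
Engineering | 140227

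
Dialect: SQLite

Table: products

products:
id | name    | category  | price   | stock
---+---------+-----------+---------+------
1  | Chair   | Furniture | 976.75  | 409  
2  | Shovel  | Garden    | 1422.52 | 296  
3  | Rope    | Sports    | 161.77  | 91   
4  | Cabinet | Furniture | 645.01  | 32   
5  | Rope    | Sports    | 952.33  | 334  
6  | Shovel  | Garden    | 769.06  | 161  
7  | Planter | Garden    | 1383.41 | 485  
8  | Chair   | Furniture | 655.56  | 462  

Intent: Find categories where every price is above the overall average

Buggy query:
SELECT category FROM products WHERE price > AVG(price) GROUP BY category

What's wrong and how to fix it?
Bug: AVG() is an aggregate; it can't sit directly in WHERE

Fix: Use a subquery for AVG and a HAVING MIN(...) filter so the condition holds for every row in the group

Corrected query:
SELECT category FROM products GROUP BY category HAVING MIN(price) > (SELECT AVG(price) FROM products)

Result:
(no rows)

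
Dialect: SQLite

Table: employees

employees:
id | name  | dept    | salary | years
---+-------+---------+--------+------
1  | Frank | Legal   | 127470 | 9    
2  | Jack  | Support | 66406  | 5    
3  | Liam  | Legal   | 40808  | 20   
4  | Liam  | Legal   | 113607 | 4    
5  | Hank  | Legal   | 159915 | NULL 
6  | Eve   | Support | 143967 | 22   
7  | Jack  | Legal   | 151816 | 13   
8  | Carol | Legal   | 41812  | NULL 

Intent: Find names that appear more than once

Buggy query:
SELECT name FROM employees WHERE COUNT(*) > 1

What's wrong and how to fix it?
Bug: COUNT(*) is an aggregate and cannot be used in WHERE

Fix: GROUP BY name, then filter groups with HAVING COUNT(*) > 1

Corrected query:
SELECT name FROM employees GROUP BY name HAVING COUNT(*) > 1

Result:
name
----
Jack
Liam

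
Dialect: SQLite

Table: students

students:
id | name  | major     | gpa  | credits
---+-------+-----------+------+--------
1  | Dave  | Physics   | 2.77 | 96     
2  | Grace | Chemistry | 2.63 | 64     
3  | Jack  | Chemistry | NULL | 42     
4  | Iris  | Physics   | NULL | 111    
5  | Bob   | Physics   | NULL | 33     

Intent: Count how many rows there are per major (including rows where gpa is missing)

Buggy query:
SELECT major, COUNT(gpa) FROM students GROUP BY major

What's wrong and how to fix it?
Bug: COUNT(column) counts non-NULL values only; rows with NULL gpa aren't counted

Fix: Use COUNT(*) to count all rows regardless of NULL

Corrected query:
SELECT major, COUNT(*) FROM students GROUP BY major

Result:
major     | COUNT(*)
----------+---------
Chemistry | 2       
Physics   | 3       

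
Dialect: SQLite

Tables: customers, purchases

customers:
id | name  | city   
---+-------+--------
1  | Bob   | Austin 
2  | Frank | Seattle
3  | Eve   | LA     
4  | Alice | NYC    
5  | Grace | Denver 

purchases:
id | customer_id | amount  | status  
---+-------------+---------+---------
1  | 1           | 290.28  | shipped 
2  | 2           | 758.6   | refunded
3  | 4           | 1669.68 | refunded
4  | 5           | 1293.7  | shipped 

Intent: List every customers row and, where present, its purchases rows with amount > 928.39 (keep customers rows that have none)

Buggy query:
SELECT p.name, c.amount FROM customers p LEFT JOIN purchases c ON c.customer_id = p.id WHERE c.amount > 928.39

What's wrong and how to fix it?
Bug: A WHERE condition on the right-hand table after LEFT JOIN drops unmatched parents

Fix: Put 'c.amount > 928.39' in the JOIN's ON clause instead of WHERE

Corrected query:
SELECT p.name, c.amount FROM customers p LEFT JOIN purchases c ON c.customer_id = p.id AND c.amount > 928.39

Result:
name  | amount 
------+--------
Bob   | NULL   
Frank | NULL   
Eve   | NULL   
Alice | 1669.68
Grace | 1293.7 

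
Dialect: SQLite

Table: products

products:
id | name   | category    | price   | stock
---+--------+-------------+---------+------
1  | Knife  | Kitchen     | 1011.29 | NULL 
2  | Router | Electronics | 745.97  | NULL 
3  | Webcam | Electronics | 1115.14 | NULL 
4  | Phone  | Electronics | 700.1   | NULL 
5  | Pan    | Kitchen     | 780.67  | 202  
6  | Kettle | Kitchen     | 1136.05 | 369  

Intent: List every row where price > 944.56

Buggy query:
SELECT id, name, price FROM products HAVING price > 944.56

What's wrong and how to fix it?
Bug: This is a non-aggregate query (no GROUP BY, no aggregates), so in SQLite the HAVING clause is invalid here; a row-level condition belongs in WHERE

Fix: Use WHERE for row-level filtering

Corrected query:
SELECT id, name, price FROM products WHERE price > 944.56

Result:
id | name   | price  
---+--------+--------
1  | Knife  | 1011.29
3  | Webcam | 1115.14
6  | Kettle | 1136.05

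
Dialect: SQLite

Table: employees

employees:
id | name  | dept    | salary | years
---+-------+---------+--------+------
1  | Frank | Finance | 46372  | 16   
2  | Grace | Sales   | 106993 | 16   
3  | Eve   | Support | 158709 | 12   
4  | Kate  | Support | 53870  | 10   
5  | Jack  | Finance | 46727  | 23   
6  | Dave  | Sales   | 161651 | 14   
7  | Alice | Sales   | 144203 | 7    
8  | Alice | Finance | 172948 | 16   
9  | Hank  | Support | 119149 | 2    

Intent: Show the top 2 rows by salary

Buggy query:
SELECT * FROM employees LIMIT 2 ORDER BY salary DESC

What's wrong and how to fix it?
Bug: LIMIT must come after ORDER BY

Fix: Swap the clauses: ORDER BY first, then LIMIT

Corrected query:
SELECT * FROM employees ORDER BY salary DESC LIMIT 2

Result:
id | name  | dept    | salary | years
---+-------+---------+--------+------
8  | Alice | Finance | 172948 | 16   
6  | Dave  | Sales   | 161651 | 14   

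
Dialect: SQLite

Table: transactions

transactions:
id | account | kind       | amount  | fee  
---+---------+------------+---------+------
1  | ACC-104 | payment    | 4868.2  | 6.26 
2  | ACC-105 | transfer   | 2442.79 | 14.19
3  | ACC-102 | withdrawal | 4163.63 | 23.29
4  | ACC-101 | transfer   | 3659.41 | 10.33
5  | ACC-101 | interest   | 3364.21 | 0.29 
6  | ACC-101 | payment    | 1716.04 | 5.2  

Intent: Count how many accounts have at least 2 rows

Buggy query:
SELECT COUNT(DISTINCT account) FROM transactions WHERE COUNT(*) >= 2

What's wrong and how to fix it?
Bug: WHERE filters individual rows, not groups, so a group-level COUNT is invalid there

Fix: Group first with HAVING COUNT(*) >= 2, then COUNT the resulting groups

Corrected query:
SELECT COUNT(*) FROM (SELECT account FROM transactions GROUP BY account HAVING COUNT(*) >= 2)

Result:
COUNT(*)
--------
1       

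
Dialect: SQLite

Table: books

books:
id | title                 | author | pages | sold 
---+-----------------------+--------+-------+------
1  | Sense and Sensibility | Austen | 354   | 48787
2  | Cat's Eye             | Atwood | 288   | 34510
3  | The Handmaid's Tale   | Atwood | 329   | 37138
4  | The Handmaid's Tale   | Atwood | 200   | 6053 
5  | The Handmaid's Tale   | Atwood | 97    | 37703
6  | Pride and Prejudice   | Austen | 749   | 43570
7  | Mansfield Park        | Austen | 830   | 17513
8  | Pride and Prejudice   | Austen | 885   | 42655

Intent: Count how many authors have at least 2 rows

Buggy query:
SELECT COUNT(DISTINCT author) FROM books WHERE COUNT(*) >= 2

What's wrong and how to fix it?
Bug: COUNT(*) cannot appear in WHERE; the per-group count doesn't exist yet

Fix: Use a subquery that GROUPs and filters with HAVING, then count its rows

Corrected query:
SELECT COUNT(*) FROM (SELECT author FROM books GROUP BY author HAVING COUNT(*) >= 2)

Result:
COUNT(*)
--------
2       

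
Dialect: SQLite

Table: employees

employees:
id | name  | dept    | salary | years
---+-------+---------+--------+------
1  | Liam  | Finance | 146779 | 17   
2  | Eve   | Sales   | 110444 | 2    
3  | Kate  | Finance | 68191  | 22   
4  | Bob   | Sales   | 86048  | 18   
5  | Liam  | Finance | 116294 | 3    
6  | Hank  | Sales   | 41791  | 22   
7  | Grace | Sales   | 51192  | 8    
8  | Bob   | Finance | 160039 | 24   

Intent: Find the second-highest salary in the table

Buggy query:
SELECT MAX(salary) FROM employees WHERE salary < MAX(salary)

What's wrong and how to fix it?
Bug: MAX(salary) on the right of the comparison is an aggregate-in-WHERE error

Fix: Put the inner MAX in a scalar subquery

Corrected query:
SELECT MAX(salary) FROM employees WHERE salary < (SELECT MAX(salary) FROM employees)

Result:
MAX(salary)
-----------
146779     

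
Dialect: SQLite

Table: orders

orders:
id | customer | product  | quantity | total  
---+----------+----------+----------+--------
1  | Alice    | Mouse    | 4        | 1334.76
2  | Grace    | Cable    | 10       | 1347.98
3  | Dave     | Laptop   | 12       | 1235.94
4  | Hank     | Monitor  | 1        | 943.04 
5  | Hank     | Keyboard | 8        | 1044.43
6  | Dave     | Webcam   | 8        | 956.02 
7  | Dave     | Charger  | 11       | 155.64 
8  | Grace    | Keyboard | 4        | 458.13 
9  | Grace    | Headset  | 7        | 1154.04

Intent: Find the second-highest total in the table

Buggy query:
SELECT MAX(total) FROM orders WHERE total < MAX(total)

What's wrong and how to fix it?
Bug: The inner MAX is an aggregate inside WHERE, which is not allowed

Fix: Put the inner MAX in a scalar subquery

Corrected query:
SELECT MAX(total) FROM orders WHERE total < (SELECT MAX(total) FROM orders)

Result:
MAX(total)
----------
1334.76   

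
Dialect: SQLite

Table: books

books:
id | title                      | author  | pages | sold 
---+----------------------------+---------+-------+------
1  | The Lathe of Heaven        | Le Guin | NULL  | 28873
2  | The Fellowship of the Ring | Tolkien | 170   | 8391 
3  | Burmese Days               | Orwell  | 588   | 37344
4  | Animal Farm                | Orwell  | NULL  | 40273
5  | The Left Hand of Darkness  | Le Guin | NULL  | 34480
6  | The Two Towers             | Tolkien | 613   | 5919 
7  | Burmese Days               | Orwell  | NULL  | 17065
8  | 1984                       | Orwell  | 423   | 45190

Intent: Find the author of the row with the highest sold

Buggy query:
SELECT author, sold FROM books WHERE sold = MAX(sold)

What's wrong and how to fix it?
Bug: MAX(sold) is an aggregate and cannot be used directly in WHERE

Fix: Use a subquery: WHERE sold = (SELECT MAX(sold) FROM books)

Corrected query:
SELECT author, sold FROM books WHERE sold = (SELECT MAX(sold) FROM books)

Result:
author | sold 
-------+------
Orwell | 45190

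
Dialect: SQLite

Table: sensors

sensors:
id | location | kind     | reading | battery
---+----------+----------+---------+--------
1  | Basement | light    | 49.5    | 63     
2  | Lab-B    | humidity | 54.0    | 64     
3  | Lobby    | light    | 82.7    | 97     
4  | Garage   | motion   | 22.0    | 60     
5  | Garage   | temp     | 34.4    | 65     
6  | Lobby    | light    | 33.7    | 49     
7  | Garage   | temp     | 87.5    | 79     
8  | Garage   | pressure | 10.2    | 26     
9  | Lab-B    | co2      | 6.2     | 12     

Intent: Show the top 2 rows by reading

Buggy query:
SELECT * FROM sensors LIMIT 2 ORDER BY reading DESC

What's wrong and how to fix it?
Bug: ORDER BY cannot follow LIMIT; LIMIT is the final clause

Fix: Swap the clauses: ORDER BY first, then LIMIT

Corrected query:
SELECT * FROM sensors ORDER BY reading DESC LIMIT 2

Result:
id | location | kind  | reading | battery
---+----------+-------+---------+--------
7  | Garage   | temp  | 87.5    | 79     
3  | Lobby    | light | 82.7    | 97     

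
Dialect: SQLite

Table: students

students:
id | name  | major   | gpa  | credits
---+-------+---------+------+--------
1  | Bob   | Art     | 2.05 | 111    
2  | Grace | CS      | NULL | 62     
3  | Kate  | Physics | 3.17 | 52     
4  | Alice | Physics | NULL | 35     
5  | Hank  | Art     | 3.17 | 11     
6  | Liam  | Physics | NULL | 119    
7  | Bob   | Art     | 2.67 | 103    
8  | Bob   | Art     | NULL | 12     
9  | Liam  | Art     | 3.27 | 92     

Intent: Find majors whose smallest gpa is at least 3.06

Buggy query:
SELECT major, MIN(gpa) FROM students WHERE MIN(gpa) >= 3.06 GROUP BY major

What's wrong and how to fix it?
Bug: Aggregates like MIN are computed per group after WHERE runs

Fix: Replace WHERE with HAVING after the GROUP BY

Corrected query:
SELECT major, MIN(gpa) FROM students GROUP BY major HAVING MIN(gpa) >= 3.06

Result:
major   | MIN(gpa)
--------+---------
Physics | 3.17    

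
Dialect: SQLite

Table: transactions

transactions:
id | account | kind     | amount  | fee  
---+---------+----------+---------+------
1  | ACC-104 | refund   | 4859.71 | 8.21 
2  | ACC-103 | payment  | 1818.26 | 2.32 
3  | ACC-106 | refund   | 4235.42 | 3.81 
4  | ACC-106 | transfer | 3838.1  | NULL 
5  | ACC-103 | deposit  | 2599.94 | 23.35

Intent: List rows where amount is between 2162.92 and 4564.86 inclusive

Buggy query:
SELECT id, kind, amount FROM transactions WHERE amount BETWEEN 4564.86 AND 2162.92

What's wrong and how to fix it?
Bug: The bounds are reversed; BETWEEN a AND b requires a <= b to match anything

Fix: Write BETWEEN 2162.92 AND 4564.86

Corrected query:
SELECT id, kind, amount FROM transactions WHERE amount BETWEEN 2162.92 AND 4564.86

Result:
id | kind     | amount 
---+----------+--------
3  | refund   | 4235.42
4  | transfer | 3838.1 
5  | deposit  | 2599.94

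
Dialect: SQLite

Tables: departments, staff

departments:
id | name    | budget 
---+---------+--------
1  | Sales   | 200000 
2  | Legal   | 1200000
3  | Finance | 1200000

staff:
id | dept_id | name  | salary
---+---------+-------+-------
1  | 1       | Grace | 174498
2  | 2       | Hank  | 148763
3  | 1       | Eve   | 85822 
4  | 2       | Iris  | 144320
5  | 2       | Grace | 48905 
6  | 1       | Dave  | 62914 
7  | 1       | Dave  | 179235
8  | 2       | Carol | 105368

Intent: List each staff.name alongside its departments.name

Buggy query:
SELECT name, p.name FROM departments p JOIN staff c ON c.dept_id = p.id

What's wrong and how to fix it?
Bug: Both tables have a 'name' column; the unqualified reference is ambiguous

Fix: Prefix ambiguous columns with the table alias

Corrected query:
SELECT c.name, p.name FROM departments p JOIN staff c ON c.dept_id = p.id

Result:
name  | name 
------+------
Grace | Sales
Hank  | Legal
Eve   | Sales
Iris  | Legal
Grace | Legal
Dave  | Sales
Dave  | Sales
Carol | Legal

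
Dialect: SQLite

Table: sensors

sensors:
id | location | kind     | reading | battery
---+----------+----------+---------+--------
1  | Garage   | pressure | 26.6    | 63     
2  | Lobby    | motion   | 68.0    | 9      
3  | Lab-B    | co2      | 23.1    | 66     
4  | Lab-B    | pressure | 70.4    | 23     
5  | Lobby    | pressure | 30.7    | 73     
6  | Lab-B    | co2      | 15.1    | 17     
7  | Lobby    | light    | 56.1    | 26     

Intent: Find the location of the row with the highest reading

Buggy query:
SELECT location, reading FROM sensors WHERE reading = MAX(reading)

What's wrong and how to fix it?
Bug: MAX(reading) is an aggregate and cannot be used directly in WHERE

Fix: Wrap MAX in a scalar subquery so WHERE compares against a single value

Corrected query:
SELECT location, reading FROM sensors WHERE reading = (SELECT MAX(reading) FROM sensors)

Result:
location | reading
---------+--------
Lab-B    | 70.4   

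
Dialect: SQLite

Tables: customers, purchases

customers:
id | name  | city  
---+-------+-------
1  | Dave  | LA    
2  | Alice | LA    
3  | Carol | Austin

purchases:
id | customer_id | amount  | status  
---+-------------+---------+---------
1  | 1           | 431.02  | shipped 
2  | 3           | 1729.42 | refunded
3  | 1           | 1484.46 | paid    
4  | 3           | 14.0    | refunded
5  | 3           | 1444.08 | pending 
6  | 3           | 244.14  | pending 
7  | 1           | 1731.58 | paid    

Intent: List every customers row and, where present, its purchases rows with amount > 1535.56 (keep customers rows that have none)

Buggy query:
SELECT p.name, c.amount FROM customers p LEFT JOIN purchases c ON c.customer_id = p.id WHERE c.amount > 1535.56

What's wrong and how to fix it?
Bug: Filtering c.amount in WHERE discards the NULL rows produced by LEFT JOIN, turning it into an inner join

Fix: Put 'c.amount > 1535.56' in the JOIN's ON clause instead of WHERE

Corrected query:
SELECT p.name, c.amount FROM customers p LEFT JOIN purchases c ON c.customer_id = p.id AND c.amount > 1535.56

Result:
name  | amount 
------+--------
Dave  | 1731.58
Alice | NULL   
Carol | 1729.42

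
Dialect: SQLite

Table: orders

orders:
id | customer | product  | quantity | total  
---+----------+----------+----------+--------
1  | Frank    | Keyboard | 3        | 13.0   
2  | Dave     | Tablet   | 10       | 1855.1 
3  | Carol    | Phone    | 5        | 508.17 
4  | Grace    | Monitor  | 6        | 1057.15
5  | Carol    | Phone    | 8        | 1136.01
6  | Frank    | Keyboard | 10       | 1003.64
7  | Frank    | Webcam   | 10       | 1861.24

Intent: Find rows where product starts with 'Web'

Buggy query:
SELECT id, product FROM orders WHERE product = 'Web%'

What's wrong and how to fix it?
Bug: '=' compares the literal string including the % character; pattern matching needs LIKE

Fix: Use LIKE for wildcard pattern matching

Corrected query:
SELECT id, product FROM orders WHERE product LIKE 'Web%'

Result:
id | product
---+--------
7  | Webcam 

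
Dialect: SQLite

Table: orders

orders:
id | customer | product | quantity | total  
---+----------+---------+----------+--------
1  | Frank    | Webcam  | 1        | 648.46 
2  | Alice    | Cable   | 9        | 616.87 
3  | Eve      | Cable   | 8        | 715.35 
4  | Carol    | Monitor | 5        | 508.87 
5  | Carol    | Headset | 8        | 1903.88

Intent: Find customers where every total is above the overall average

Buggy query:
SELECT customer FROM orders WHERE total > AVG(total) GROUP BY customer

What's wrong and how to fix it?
Bug: WHERE evaluates per row before aggregation, so AVG() is unavailable

Fix: Use a subquery for AVG and a HAVING MIN(...) filter so the condition holds for every row in the group

Corrected query:
SELECT customer FROM orders GROUP BY customer HAVING MIN(total) > (SELECT AVG(total) FROM orders)

Result:
(no rows)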